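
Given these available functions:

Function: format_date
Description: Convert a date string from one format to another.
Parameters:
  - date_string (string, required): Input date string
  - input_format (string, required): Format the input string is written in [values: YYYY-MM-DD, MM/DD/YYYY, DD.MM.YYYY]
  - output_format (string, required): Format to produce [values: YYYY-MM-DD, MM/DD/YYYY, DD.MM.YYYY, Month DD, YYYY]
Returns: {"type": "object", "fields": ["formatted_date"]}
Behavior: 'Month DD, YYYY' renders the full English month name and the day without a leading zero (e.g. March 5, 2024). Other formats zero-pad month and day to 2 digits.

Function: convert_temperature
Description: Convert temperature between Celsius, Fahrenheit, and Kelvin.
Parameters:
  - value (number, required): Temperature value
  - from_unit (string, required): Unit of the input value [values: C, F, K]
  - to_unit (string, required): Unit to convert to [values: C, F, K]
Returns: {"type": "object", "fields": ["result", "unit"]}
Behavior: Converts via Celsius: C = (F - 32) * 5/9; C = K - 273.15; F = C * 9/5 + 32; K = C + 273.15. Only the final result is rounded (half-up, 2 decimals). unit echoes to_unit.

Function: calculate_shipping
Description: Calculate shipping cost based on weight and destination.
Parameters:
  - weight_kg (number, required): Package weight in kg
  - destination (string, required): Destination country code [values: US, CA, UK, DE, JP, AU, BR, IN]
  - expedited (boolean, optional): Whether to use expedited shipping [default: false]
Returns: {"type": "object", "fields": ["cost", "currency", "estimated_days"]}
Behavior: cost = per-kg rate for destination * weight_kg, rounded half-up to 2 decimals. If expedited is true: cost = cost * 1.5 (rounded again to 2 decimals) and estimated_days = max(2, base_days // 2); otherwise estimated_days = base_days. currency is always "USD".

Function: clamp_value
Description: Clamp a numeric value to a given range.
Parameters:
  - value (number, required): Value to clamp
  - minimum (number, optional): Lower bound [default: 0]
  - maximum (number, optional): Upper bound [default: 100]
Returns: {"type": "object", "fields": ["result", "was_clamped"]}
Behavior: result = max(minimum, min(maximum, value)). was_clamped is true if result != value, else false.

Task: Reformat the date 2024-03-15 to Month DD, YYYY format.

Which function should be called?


The task needs a function whose description is: Convert a date string from one format to another.
format_date


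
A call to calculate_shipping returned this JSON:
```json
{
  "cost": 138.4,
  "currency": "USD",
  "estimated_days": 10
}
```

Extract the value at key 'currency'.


USD


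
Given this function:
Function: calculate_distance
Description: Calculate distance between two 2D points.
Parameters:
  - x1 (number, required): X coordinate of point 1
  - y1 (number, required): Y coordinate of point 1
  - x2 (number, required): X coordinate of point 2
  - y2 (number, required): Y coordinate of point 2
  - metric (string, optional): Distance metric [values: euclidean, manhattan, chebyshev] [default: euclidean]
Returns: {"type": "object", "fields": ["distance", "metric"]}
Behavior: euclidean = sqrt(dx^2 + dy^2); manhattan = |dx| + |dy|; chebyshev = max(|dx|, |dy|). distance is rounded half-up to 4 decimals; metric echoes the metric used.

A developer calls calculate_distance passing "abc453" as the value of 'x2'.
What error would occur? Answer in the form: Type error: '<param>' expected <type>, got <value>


Spec: 'x2' is declared as number; "abc453" is a string.
Type error: 'x2' expected number, got "abc453"


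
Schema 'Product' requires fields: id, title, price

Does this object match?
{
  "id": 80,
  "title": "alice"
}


Checking required fields...
Missing: price
Invalid - missing required field 'price'


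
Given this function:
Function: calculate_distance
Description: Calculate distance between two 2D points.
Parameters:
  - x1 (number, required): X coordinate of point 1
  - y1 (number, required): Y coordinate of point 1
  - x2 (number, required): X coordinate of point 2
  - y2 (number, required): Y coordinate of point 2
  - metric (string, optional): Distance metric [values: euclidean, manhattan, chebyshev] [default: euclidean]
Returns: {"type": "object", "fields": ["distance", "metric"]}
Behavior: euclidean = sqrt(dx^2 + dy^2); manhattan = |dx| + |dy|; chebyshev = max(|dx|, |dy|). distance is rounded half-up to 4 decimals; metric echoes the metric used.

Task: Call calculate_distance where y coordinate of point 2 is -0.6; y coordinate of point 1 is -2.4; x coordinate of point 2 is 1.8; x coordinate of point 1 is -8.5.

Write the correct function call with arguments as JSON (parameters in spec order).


Mapping each described value to its parameter name:
  'Y coordinate of point 2' -> y2 = -0.6
  'Y coordinate of point 1' -> y1 = -2.4
  'X coordinate of point 2' -> x2 = 1.8
  'X coordinate of point 1' -> x1 = -8.5
calculate_distance({"x1": -8.5, "y1": -2.4, "x2": 1.8, "y2": -0.6})


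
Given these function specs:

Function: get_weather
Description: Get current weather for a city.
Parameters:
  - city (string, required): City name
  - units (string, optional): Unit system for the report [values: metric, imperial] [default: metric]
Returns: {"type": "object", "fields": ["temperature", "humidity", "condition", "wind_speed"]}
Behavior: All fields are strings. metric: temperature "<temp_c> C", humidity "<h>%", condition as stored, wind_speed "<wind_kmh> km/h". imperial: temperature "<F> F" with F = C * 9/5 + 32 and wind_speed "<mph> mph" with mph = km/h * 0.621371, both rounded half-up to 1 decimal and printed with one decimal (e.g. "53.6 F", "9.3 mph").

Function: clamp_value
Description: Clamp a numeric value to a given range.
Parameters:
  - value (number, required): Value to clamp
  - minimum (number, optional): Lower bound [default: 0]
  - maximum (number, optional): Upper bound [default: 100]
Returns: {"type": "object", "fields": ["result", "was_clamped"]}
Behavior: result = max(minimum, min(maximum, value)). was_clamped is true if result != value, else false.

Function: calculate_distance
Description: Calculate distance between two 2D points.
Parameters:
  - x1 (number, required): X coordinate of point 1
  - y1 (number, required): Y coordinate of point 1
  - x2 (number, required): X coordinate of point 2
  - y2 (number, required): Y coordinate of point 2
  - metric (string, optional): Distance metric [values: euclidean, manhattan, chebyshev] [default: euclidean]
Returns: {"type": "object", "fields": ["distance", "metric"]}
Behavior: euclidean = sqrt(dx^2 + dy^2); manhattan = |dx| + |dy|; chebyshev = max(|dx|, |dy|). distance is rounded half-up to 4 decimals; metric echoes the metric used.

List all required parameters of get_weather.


Parameters of get_weather and their required/optional flag:
  city: required
  units: optional
city


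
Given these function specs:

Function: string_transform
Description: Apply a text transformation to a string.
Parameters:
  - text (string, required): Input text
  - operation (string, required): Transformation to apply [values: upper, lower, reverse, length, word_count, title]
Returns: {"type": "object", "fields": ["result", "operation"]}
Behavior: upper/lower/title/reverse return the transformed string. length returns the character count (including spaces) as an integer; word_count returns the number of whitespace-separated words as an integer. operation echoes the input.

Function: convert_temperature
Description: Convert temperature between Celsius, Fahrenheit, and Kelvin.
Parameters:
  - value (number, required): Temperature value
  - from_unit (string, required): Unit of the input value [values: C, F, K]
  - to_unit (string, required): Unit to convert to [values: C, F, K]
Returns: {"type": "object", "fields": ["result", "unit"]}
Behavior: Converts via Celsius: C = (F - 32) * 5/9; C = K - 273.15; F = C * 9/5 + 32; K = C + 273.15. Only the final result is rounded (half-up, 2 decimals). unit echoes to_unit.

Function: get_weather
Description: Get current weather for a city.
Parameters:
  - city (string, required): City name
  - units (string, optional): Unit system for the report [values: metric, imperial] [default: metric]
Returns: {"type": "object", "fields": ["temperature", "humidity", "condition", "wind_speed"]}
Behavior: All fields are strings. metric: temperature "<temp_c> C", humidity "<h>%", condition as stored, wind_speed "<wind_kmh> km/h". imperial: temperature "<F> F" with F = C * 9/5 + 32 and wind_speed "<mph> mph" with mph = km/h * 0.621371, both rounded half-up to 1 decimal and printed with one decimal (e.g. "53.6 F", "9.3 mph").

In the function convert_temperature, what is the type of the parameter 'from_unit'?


The convert_temperature spec declares:
  - from_unit (string, required): Unit of the input value [values: C, F, K]
Type:
string


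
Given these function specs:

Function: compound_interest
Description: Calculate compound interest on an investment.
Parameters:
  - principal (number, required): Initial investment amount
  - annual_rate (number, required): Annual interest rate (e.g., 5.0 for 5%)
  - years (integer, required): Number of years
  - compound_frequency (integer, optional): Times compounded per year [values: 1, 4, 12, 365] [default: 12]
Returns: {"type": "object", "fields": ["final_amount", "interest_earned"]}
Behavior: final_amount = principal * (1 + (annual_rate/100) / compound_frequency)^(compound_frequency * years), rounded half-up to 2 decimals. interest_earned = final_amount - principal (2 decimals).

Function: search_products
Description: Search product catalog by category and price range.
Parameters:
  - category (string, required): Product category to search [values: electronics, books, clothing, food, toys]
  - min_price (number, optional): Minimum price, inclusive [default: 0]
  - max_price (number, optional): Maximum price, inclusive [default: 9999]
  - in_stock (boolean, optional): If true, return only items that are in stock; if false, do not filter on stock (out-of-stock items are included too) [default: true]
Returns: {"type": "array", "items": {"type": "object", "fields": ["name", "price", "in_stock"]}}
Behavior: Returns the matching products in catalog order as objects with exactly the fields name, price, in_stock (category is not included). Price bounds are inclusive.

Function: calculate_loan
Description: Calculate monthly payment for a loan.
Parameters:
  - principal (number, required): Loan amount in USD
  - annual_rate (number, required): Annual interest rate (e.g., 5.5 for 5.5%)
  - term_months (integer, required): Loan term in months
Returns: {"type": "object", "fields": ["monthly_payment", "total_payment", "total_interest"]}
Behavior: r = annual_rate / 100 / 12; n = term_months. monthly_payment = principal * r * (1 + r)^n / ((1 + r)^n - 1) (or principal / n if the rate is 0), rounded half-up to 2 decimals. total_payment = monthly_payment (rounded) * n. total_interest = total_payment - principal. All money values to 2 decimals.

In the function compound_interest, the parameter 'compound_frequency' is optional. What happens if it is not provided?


The compound_interest spec declares:
  - compound_frequency (integer, optional): Times compounded per year [values: 1, 4, 12, 365] [default: 12]
It defaults to 12


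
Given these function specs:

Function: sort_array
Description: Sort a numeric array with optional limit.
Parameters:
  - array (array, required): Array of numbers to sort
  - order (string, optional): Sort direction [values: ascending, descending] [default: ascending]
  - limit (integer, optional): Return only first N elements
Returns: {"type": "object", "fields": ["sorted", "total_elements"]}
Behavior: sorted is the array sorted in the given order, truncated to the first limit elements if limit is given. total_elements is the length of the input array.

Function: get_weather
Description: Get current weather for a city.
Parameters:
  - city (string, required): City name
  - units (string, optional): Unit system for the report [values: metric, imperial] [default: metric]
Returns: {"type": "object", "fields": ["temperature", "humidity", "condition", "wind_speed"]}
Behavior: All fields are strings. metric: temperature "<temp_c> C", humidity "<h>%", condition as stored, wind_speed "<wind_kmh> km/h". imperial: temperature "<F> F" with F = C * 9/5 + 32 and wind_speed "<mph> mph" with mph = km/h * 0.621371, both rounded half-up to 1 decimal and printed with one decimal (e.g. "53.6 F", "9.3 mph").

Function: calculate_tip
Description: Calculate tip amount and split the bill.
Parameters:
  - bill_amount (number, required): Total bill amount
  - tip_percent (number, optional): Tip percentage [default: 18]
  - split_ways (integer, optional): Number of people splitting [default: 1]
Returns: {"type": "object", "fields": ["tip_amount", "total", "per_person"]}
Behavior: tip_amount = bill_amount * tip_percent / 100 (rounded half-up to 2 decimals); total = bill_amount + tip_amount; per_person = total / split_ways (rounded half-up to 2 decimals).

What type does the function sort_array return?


The sort_array spec declares Returns: {"type": "object", "fields": ["sorted", "total_elements"]}
Type:
object


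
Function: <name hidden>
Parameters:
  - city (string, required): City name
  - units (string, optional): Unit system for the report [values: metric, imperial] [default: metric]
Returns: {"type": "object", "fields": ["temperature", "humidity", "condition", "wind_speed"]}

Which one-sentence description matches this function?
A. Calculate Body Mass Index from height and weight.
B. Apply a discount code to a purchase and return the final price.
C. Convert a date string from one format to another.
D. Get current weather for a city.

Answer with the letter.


Parameters city, units and return ["temperature", "humidity", "condition", "wind_speed"] fit: Get current weather for a city.
D


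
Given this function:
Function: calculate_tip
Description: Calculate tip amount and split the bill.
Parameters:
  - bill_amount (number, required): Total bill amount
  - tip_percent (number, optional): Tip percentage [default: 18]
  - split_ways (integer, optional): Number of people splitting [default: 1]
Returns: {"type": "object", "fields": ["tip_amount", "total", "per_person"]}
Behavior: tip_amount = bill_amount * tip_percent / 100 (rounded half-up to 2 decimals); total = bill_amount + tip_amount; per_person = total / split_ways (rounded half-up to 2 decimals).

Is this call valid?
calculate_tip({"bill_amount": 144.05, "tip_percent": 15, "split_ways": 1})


Checking all required parameters present and types match... All valid.
Valid


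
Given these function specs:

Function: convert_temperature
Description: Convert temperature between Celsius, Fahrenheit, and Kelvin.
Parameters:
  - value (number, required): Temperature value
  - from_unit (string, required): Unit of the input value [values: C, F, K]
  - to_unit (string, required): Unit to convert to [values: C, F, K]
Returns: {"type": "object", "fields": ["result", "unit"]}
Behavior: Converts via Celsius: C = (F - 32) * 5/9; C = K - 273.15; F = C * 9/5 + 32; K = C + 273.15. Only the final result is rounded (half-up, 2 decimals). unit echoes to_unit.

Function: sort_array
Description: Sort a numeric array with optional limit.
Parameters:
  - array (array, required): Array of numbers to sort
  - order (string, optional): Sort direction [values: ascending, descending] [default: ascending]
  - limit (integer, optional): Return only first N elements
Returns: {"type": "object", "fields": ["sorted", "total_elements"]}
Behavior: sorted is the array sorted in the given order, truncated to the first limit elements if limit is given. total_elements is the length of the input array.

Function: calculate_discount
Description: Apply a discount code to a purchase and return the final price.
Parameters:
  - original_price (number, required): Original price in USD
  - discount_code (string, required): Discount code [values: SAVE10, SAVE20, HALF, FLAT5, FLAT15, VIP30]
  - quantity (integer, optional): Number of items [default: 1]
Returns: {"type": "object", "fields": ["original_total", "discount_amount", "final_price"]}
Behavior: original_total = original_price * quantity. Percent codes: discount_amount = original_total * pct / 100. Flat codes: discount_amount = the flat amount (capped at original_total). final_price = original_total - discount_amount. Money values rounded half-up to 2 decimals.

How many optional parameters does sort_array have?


Parameters of sort_array: array (required), order (optional), limit (optional)
Optional count:
2


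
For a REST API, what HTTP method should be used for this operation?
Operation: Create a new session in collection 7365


GET = read, POST = create, PUT = update/replace, DELETE = remove
This operation is a create.
POST


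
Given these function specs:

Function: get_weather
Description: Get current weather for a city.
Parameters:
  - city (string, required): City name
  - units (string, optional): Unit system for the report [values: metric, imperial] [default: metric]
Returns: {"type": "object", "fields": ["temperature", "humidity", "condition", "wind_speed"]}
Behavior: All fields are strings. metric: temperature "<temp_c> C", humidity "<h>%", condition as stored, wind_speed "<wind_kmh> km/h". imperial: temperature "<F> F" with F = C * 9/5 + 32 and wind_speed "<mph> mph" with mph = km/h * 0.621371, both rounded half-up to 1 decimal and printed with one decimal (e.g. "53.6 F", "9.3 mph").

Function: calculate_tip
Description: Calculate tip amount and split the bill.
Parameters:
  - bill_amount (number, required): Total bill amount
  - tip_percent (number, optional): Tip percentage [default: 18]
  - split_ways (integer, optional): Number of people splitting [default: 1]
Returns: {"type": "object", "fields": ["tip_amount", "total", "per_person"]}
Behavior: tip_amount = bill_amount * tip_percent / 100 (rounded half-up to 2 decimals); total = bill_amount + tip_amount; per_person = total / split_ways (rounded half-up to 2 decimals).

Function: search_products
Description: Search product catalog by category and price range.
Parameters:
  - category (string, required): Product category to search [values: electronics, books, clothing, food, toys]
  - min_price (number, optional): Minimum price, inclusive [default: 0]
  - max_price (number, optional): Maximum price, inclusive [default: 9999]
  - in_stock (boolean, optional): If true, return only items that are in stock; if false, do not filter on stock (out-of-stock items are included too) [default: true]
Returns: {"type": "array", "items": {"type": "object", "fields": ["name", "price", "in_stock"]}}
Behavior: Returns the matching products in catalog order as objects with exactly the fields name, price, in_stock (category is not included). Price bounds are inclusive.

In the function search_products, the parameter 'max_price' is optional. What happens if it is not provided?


The search_products spec declares:
  - max_price (number, optional): Maximum price, inclusive [default: 9999]
It defaults to 9999


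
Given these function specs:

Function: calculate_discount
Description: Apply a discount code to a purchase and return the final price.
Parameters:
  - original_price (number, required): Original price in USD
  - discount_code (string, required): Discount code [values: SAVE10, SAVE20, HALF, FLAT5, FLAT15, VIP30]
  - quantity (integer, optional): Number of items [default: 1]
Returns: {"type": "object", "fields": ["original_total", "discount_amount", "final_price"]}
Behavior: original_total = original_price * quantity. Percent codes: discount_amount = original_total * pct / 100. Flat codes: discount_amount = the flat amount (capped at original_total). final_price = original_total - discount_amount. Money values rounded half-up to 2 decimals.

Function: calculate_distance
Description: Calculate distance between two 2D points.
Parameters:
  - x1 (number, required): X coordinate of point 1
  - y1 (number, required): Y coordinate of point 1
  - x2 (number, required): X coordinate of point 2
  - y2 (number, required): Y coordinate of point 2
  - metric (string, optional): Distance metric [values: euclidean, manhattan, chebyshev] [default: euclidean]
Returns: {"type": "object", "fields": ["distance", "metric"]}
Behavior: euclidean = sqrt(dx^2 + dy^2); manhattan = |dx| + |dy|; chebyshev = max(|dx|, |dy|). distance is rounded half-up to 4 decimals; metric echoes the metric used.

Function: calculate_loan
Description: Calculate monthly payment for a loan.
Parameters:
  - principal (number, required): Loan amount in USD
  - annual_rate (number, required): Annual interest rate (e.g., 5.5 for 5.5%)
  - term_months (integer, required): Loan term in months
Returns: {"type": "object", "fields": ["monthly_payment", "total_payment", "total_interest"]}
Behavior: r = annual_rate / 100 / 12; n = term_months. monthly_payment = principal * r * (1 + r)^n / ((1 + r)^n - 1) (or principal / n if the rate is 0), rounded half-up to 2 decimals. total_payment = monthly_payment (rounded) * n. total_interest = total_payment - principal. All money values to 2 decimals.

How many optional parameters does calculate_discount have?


Parameters of calculate_discount: original_price (required), discount_code (required), quantity (optional)
Optional count:
1


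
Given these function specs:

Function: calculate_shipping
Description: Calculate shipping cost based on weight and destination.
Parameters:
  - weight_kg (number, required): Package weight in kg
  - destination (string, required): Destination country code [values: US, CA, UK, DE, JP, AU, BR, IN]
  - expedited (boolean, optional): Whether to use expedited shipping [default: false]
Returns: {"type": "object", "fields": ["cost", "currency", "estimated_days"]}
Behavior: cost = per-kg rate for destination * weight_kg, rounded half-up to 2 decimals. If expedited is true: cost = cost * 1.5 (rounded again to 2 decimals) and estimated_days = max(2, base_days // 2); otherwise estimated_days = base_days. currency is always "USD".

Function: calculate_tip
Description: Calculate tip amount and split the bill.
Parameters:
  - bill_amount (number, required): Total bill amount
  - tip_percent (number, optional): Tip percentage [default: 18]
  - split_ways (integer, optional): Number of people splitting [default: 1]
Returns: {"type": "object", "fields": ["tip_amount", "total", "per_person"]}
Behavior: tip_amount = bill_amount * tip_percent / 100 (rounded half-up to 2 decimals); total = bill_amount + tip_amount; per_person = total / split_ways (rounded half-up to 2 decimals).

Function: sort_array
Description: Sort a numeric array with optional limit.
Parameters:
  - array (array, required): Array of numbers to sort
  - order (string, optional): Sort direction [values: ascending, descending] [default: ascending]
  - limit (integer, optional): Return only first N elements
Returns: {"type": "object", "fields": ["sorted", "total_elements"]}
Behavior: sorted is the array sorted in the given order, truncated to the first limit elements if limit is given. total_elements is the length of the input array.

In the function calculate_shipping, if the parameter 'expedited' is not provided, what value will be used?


The calculate_shipping spec declares:
  - expedited (boolean, optional): Whether to use expedited shipping [default: false]
Default:
false


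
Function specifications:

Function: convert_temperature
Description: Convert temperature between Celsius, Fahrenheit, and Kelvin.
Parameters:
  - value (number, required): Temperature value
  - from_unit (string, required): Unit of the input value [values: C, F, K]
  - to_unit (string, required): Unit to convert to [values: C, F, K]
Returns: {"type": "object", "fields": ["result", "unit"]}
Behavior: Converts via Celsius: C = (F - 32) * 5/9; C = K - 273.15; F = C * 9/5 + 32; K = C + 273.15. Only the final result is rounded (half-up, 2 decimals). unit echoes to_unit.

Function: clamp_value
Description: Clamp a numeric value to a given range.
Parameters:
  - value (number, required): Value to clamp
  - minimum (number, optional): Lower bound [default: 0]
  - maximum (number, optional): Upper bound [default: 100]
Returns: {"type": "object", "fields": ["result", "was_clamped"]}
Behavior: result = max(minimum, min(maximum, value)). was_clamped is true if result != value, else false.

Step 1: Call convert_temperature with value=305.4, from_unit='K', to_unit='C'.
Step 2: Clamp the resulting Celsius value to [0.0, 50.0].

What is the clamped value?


Step 1: convert_temperature(value=305.4, from_unit=K, to_unit=C)
  To C: 305.4 - 273.15 = 32.25
  Target is C: 32.25
  Round to 2 decimals: 32.25
  -> result = 32.25 C
Step 2: clamp_value(value=32.25, minimum=0.0, maximum=50.0)
  result = max(0.0, min(50.0, 32.25)) = max(0.0, 32.25) = 32.25
  was_clamped = (32.25 != 32.25) = false
  -> result = 32.25
32.25


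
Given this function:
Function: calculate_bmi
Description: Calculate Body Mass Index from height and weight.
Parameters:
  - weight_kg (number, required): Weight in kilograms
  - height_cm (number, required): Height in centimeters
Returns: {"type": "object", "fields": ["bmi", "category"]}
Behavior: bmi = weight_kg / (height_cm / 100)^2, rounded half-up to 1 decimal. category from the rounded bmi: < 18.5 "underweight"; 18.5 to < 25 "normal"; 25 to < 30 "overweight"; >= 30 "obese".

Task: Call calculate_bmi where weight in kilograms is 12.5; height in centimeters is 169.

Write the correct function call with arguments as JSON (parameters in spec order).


Mapping each described value to its parameter name:
  'Weight in kilograms' -> weight_kg = 12.5
  'Height in centimeters' -> height_cm = 169
calculate_bmi({"weight_kg": 12.5, "height_cm": 169})


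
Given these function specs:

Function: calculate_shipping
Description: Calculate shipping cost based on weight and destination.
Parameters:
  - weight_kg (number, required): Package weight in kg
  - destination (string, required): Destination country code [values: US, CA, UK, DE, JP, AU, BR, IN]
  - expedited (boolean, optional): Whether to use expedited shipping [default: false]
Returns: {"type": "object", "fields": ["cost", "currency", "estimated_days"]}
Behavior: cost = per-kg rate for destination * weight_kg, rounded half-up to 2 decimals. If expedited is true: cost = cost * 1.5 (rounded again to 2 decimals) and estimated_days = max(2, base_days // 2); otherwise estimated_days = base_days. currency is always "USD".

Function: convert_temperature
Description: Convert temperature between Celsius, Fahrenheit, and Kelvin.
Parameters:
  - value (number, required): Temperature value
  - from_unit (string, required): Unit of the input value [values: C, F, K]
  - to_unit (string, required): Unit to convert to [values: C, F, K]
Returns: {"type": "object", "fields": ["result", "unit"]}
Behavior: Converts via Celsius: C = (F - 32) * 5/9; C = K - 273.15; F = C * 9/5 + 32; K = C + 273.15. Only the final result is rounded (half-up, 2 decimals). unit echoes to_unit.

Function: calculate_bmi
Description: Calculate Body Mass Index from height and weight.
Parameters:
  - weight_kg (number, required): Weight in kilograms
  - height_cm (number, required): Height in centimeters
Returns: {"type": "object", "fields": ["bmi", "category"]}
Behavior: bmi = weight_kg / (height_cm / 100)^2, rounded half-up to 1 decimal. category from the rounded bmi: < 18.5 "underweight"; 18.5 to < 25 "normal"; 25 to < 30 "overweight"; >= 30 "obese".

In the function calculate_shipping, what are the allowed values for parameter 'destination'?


The calculate_shipping spec declares:
  - destination (string, required): Destination country code [values: US, CA, UK, DE, JP, AU, BR, IN]
Allowed values:
US, CA, UK, DE, JP, AU, BR, IN


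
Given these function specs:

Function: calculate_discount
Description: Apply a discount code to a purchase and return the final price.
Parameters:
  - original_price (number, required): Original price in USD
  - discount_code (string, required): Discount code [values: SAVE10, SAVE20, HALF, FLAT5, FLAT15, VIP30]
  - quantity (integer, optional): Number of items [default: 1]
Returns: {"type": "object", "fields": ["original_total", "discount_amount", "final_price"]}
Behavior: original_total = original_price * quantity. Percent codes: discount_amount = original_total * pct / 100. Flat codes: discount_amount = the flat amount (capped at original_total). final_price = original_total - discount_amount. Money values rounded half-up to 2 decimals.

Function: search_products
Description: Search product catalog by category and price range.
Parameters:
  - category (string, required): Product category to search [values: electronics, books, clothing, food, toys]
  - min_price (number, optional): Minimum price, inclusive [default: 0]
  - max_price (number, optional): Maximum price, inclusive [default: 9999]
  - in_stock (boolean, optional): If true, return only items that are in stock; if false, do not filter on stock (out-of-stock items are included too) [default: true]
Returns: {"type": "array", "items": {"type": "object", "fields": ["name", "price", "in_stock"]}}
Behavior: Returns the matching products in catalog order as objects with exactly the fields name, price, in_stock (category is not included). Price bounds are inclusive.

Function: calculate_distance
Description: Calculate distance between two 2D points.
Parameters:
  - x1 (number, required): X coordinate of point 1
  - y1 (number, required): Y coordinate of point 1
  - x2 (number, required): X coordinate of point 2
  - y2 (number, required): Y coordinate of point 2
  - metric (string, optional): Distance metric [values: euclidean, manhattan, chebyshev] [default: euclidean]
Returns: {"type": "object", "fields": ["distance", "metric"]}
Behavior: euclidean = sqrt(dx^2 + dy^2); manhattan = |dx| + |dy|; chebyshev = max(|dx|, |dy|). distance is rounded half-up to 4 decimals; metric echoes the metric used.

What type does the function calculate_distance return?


The calculate_distance spec declares Returns: {"type": "object", "fields": ["distance", "metric"]}
Type:
object


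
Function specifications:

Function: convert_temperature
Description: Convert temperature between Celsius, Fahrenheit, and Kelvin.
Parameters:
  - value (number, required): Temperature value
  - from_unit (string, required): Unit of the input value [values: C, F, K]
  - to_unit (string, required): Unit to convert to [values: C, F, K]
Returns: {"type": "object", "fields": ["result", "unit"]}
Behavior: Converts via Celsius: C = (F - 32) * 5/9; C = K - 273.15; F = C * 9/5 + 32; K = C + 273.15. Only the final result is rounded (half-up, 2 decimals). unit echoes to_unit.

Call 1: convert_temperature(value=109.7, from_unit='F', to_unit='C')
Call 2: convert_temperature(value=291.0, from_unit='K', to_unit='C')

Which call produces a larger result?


Call 1:
  To C: (109.7 - 32) * 5/9 = 43.166667
  Target is C: 43.166667
  Round to 2 decimals: 43.17
  -> 43.17 C
Call 2:
  To C: 291 - 273.15 = 17.85
  Target is C: 17.85
  Round to 2 decimals: 17.85
  -> 17.85 C
Call 1 (43.17 C)


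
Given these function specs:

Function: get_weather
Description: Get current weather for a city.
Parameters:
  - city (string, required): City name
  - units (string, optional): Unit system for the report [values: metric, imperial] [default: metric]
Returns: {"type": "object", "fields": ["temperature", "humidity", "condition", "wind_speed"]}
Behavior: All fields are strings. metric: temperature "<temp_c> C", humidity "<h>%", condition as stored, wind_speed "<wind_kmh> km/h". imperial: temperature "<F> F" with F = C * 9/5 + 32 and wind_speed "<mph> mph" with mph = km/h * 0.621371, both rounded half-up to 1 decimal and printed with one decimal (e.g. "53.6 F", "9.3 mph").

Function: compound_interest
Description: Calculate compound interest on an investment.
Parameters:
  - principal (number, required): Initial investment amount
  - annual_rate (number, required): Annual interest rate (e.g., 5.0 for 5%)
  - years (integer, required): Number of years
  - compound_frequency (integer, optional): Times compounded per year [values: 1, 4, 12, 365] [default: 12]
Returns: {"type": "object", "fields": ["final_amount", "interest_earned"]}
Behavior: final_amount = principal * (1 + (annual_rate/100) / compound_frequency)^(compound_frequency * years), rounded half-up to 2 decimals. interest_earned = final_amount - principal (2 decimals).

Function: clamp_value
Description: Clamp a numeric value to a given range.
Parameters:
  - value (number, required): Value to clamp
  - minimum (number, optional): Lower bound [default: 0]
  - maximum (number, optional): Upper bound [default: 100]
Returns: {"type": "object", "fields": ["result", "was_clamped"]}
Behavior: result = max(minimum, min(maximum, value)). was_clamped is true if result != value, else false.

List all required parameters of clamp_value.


Parameters of clamp_value and their required/optional flag:
  value: required
  minimum: optional
  maximum: optional
value


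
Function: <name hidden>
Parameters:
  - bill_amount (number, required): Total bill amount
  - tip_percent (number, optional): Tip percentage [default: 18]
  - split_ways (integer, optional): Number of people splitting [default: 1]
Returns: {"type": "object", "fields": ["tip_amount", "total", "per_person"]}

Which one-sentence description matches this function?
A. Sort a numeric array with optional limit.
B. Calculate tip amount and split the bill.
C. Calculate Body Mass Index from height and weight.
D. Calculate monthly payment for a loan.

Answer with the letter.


Parameters bill_amount, tip_percent, split_ways and return ["tip_amount", "total", "per_person"] fit: Calculate tip amount and split the bill.
B


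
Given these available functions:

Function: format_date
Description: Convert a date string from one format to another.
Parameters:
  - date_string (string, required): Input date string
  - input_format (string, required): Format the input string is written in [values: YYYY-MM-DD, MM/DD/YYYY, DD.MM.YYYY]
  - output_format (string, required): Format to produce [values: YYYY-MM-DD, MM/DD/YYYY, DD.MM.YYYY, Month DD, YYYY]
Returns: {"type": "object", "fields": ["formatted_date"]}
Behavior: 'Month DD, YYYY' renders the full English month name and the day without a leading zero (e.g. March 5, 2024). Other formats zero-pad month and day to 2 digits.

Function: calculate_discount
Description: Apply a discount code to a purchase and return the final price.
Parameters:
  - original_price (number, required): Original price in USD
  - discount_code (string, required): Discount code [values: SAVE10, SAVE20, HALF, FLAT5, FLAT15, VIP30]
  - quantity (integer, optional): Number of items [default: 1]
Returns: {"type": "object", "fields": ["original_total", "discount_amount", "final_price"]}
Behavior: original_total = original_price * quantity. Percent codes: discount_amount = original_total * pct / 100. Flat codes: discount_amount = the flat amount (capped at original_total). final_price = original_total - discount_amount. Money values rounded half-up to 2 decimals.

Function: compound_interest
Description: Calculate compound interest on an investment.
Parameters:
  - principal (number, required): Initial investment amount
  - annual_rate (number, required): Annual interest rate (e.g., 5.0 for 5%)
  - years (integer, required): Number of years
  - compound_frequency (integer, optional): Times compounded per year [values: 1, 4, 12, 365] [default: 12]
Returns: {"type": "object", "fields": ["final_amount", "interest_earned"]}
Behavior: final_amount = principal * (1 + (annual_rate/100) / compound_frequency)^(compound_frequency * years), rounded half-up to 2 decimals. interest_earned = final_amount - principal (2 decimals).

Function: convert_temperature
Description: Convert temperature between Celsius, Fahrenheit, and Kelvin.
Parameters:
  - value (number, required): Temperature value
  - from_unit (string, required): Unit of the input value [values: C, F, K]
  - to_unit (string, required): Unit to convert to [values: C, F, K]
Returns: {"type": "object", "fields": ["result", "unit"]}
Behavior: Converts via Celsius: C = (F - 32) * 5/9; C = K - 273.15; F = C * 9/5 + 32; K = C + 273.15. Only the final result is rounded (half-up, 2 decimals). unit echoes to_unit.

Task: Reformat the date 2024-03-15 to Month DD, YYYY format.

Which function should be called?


The task needs a function whose description is: Convert a date string from one format to another.
format_date


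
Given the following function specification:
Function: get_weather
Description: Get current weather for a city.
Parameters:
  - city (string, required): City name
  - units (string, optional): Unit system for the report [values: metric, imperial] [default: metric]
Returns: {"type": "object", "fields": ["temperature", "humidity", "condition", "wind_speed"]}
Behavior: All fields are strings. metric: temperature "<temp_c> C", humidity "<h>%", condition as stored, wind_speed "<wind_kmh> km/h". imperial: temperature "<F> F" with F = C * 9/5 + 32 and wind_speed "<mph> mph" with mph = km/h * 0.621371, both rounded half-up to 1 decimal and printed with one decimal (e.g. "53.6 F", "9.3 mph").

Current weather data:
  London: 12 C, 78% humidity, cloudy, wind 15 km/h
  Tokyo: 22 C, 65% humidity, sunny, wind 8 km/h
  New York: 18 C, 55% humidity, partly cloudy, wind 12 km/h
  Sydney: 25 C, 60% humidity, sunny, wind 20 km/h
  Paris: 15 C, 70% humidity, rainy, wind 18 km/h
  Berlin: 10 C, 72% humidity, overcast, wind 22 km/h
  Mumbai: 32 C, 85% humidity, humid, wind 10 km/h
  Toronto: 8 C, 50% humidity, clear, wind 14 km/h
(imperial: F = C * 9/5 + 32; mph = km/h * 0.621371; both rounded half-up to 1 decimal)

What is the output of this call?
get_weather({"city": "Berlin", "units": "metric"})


Berlin record: 10 C, 72%, overcast, 22 km/h
metric: report values as stored ('<temp_c> C', '<humidity>%', '<wind_kmh> km/h')
Output:
{"temperature": "10 C", "humidity": "72%", "condition": "overcast", "wind_speed": "22 km/h"}


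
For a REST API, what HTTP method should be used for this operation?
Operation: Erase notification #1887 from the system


GET = read, POST = create, PUT = update/replace, DELETE = remove
This operation is a removal.
DELETE


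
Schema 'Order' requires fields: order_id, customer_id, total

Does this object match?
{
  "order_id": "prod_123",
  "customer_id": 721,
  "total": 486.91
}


Checking required fields... All present.
Valid - all required fields present


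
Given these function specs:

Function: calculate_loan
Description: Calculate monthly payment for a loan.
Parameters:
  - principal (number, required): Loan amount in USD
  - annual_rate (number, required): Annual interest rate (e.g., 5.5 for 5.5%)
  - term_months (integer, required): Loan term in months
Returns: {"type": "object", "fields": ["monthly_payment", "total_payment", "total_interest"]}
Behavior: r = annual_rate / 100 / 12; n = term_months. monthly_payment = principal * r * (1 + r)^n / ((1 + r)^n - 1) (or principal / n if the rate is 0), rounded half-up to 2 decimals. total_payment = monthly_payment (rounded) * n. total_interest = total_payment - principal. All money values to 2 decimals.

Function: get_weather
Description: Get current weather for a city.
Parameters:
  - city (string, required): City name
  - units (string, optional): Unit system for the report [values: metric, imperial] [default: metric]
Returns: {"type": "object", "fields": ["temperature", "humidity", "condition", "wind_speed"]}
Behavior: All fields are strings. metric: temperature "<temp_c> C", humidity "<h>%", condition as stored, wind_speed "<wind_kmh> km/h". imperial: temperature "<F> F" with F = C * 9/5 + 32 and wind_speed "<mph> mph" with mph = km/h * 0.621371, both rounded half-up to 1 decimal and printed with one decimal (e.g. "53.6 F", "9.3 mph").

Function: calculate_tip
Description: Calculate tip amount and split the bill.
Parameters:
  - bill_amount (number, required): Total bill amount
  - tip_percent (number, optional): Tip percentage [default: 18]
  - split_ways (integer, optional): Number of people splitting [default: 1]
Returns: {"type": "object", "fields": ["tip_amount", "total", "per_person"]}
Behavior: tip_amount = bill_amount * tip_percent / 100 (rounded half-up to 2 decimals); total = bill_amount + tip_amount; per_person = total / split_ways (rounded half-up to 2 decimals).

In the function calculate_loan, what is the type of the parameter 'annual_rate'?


The calculate_loan spec declares:
  - annual_rate (number, required): Annual interest rate (e.g., 5.5 for 5.5%)
Type:
number
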